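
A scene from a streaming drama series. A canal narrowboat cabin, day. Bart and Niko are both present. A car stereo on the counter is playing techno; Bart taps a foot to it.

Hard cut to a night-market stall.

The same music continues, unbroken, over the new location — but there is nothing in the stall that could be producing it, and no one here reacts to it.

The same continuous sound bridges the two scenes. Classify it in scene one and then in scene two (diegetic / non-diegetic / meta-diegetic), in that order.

diegetic, non-diegetic

Scene one: a car stereo is an on-screen source and Bart reacts to it → diegetic.
Scene two: there is no source in the stall and no one hears it — it's now underscore → non-diegetic.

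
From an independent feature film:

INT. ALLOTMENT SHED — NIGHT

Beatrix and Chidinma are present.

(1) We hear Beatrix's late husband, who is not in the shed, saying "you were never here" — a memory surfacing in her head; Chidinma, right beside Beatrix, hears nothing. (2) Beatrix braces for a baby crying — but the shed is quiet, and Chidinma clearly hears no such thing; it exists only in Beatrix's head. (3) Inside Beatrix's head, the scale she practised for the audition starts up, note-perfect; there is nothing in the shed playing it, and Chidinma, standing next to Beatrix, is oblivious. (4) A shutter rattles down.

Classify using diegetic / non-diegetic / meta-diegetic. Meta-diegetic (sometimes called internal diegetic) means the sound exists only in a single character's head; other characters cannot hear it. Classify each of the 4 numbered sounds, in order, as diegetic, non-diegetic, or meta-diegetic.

(1) is meta-diegetic: it's Beatrix's recollection rendered as sound; the other character can't hear it.
(2) Beatrix alone 'hears' it — an imagined sound, not present in the space → meta-diegetic.
(3) the music is a memory playing inside Beatrix's mind alone; no real-world source, Chidinma can't hear it → meta-diegetic.
Sound (4): the sound comes from a shutter physically present in the location, so diegetic.

meta-diegetic, meta-diegetic, meta-diegetic, diegetic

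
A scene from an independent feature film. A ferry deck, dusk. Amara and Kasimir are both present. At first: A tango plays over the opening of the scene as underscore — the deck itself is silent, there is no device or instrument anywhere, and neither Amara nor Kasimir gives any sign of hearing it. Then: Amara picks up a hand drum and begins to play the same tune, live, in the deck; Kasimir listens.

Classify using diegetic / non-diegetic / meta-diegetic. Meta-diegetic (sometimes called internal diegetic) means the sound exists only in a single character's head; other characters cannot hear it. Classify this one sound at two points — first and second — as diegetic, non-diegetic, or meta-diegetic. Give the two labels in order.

First: no in-world source exists and no character can hear it — underscore → non-diegetic.
Second: a hand drum is now a real source in the story world and the characters hear it → diegetic.

non-diegetic, diegetic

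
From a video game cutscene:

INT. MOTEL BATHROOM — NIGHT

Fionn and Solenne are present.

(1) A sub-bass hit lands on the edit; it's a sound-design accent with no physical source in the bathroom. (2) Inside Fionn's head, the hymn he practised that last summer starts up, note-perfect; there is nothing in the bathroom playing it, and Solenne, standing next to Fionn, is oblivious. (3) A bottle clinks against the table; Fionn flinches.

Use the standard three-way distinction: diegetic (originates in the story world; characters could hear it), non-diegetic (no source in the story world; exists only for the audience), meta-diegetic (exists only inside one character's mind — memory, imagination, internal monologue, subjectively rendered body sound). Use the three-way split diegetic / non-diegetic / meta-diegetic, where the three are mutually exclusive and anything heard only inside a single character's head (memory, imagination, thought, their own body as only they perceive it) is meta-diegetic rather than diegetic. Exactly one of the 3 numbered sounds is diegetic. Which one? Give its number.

(1) is non-diegetic: nothing in the scene produces it; it's an accent added for the audience.
(2) it lives in Fionn's subjectivity, not in the bathroom → meta-diegetic.
Sound (3): an in-world source (a bottle); characters could hear it, so diegetic.
Only (3) is diegetic.

3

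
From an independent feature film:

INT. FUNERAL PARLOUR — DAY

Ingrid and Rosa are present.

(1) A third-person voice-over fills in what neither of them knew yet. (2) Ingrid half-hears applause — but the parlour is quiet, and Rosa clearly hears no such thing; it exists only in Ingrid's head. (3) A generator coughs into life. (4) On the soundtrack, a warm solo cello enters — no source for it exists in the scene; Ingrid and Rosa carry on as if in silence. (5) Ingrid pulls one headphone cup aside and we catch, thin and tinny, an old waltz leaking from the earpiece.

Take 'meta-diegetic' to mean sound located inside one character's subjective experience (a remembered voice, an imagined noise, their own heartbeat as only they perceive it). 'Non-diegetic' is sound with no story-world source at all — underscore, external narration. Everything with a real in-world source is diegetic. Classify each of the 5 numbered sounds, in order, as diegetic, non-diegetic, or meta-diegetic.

Sound (1): the narrator exists outside the story world, addressing only the audience, so non-diegetic.
(2) is meta-diegetic: the sound is imagined by Ingrid; nothing in the story world is producing it and Rosa can't hear it.
Sound (3): a generator is a real object/event in the scene's world, so diegetic.
(4) is non-diegetic: nothing in the parlour produces it and the characters don't hear it — pure soundtrack.
(5) the earpiece is a real device on Ingrid's head — source music → diegetic.

non-diegetic, meta-diegetic, diegetic, non-diegetic, diegetic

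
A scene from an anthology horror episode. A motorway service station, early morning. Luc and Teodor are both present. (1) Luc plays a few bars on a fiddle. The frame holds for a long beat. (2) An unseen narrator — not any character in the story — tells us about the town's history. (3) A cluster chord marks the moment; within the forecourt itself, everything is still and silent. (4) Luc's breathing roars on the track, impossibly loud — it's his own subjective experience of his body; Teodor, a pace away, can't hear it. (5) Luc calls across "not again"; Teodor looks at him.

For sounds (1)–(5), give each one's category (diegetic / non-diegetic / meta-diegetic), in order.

diegetic, non-diegetic, non-diegetic, meta-diegetic, diegetic

(1) is diegetic: a character is playing a fiddle on screen.
Sound (2): external voice-over — not a character, not heard by anyone in the scene, so non-diegetic.
(3) is non-diegetic: it's a sound-design accent with no in-world source; no one in the scene can hear it.
(4) a subjective body sound — Luc's private perception, inaudible to Teodor → meta-diegetic.
(5) is diegetic: spoken by a character present in the story world.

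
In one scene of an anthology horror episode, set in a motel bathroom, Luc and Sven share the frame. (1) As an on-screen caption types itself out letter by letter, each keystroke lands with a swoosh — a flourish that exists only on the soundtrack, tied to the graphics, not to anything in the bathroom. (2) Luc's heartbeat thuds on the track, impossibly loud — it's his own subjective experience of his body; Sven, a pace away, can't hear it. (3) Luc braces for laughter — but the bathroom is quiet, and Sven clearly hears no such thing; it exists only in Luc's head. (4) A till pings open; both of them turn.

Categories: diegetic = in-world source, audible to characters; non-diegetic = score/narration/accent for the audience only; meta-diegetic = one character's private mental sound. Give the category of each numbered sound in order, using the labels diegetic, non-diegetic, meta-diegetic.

Sound (1): sound married to a title/caption — outside the diegesis by definition, so non-diegetic.
(2) point-of-audition from inside Luc's body; not a sound in the room → meta-diegetic.
Sound (3): subjective to Luc: the bathroom is silent and Sven hears nothing, so meta-diegetic.
Sound (4): a till is a real object/event in the scene's world, so diegetic.

non-diegetic, meta-diegetic, meta-diegetic, diegetic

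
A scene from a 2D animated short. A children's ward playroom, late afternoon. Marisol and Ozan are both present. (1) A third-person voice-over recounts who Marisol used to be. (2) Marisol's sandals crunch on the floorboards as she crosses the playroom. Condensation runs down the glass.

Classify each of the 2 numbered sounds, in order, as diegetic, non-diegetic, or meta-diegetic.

non-diegetic, diegetic

Sound (1): external voice-over — not a character, not heard by anyone in the scene, so non-diegetic.
(2) is diegetic: it's the physical sound of Marisol moving in the space.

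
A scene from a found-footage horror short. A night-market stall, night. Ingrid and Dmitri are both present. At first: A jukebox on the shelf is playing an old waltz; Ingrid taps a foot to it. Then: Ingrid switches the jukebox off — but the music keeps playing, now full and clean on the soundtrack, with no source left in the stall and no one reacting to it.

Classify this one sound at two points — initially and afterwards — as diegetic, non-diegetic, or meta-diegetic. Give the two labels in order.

Initially: a jukebox is a real in-scene source and Ingrid reacts to it → diegetic.
Afterwards: there is no longer any in-world source and no one can hear it — it has become underscore → non-diegetic.

diegetic, non-diegetic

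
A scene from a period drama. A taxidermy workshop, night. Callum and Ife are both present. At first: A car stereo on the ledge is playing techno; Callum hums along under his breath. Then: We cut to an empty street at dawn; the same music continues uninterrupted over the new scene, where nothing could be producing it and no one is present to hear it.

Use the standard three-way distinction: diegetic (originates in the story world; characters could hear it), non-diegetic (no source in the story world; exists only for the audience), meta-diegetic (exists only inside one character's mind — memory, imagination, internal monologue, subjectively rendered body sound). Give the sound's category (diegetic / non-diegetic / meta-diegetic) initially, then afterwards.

Initially: a car stereo is a real in-scene source and Callum reacts to it → diegetic.
Afterwards: there is no longer any in-world source and no one can hear it — it has become underscore → non-diegetic.

diegetic, non-diegetic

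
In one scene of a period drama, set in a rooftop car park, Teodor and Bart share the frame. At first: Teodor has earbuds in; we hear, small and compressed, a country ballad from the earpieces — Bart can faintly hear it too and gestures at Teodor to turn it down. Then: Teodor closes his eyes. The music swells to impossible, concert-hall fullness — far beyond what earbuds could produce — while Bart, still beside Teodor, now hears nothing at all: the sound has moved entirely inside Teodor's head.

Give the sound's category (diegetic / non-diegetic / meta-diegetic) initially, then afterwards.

Initially: the earbuds are a physical source both characters can hear → diegetic.
Afterwards: the music now exists only as Teodor's subjective experience; Bart can no longer hear it → meta-diegetic.

diegetic, meta-diegetic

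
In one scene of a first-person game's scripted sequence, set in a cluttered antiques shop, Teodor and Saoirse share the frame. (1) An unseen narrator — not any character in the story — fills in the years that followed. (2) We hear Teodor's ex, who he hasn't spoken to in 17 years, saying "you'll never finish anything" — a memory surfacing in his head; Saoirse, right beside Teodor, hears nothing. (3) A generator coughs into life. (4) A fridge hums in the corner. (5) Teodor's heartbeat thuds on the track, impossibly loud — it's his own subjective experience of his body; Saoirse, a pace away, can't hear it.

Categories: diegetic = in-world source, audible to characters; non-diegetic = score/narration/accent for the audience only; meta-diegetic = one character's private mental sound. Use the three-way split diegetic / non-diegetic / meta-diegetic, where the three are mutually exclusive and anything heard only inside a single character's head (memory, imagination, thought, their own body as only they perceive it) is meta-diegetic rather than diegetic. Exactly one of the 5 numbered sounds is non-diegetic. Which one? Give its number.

1

(1) is non-diegetic: the narrator exists outside the story world, addressing only the audience.
(2) is meta-diegetic: a remembered line, private to Teodor — not present in the room, not audible to Saoirse.
(3) is diegetic: a generator is a real object/event in the scene's world.
(4) is diegetic: a fridge is part of the location's real environment.
(5) is meta-diegetic: a subjective body sound — Teodor's private perception, inaudible to Saoirse.
Only (1) is non-diegetic.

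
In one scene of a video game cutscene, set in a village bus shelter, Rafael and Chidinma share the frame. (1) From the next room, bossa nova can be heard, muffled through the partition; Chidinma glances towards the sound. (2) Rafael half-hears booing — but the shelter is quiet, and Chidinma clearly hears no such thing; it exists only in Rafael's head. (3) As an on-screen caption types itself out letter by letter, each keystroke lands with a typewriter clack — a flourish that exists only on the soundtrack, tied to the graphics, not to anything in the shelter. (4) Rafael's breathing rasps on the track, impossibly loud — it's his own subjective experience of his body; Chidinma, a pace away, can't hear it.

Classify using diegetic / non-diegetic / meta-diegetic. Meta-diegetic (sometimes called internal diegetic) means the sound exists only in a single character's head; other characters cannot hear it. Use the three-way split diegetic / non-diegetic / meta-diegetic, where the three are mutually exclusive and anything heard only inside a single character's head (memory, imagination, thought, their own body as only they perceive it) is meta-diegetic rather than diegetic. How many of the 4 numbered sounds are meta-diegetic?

Sound (1): off-screen diegetic: the source is out of frame but still in the story's space, so diegetic.
(2) is meta-diegetic: the sound is imagined by Rafael; nothing in the story world is producing it and Chidinma can't hear it.
(3) it accompanies on-screen graphics, not anything inside the story world → non-diegetic.
Sound (4): a subjective body sound — Rafael's private perception, inaudible to Chidinma, so meta-diegetic.
So 2 of the 4 are meta-diegetic: (2), (4).

2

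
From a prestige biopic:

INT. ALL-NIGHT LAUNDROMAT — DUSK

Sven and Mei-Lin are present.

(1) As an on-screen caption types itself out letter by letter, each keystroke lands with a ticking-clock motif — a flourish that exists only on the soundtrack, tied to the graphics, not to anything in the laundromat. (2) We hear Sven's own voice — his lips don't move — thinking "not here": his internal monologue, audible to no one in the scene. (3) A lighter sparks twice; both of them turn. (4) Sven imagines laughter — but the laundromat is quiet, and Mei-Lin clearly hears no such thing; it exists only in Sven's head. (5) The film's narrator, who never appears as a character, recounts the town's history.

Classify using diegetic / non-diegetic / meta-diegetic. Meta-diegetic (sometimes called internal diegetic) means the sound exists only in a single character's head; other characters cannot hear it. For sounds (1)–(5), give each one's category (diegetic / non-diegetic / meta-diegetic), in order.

non-diegetic, meta-diegetic, diegetic, meta-diegetic, non-diegetic

(1) the caption isn't part of the story world, so neither is the sound tied to it → non-diegetic.
(2) internal monologue — inside Sven's mind, not spoken into the scene → meta-diegetic.
Sound (3): an in-world source (a lighter); characters could hear it, so diegetic.
(4) is meta-diegetic: the sound is imagined by Sven; nothing in the story world is producing it and Mei-Lin can't hear it.
(5) is non-diegetic: commentary laid over the scene from outside the fiction.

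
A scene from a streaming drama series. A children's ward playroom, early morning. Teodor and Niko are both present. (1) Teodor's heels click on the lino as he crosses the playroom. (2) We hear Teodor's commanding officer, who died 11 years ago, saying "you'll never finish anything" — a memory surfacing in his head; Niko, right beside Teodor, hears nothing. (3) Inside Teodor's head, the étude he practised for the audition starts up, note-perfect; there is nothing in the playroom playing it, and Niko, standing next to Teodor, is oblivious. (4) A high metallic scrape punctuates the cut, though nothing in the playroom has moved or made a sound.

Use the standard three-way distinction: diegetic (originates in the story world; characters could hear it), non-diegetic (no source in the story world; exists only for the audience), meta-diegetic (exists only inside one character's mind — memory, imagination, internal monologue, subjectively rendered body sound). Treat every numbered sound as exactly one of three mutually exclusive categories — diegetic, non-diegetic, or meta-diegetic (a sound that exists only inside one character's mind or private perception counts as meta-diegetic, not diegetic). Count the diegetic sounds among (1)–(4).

1

(1) is diegetic: it's the physical sound of Teodor moving in the space.
Sound (2): it's Teodor's recollection rendered as sound; the other character can't hear it, so meta-diegetic.
(3) is meta-diegetic: remembered music, private to Teodor — Niko is oblivious because it isn't in the room.
(4) is non-diegetic: it's a sound-design accent with no in-world source; no one in the scene can hear it.
Diegetic: (1) — that's 1.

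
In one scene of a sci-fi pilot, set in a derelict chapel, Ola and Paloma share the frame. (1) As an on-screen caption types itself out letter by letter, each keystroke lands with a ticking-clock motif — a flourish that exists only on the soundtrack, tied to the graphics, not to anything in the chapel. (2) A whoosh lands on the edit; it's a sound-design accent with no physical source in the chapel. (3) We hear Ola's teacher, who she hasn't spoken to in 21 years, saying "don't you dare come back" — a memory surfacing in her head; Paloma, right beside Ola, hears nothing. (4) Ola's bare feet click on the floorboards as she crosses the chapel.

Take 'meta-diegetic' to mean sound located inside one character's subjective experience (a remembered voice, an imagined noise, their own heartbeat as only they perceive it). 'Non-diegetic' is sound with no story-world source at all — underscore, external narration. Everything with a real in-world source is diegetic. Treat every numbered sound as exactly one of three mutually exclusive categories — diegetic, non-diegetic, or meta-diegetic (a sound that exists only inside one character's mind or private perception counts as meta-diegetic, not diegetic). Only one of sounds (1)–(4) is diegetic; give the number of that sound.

4

Sound (1): sound married to a title/caption — outside the diegesis by definition, so non-diegetic.
Sound (2): it's a sound-design accent with no in-world source; no one in the scene can hear it, so non-diegetic.
(3) is meta-diegetic: the voice is a memory playing only inside Ola's mind; Paloma can't hear it.
(4) Ola's footsteps are produced in the story world → diegetic.
Only (4) is diegetic.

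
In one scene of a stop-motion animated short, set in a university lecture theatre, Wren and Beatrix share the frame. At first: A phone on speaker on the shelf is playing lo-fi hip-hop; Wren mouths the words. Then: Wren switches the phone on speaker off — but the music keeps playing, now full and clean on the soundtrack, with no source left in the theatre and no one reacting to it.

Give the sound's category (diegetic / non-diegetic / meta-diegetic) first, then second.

diegetic, non-diegetic

First: a phone on speaker is a real in-scene source and Wren reacts to it → diegetic.
Second: there is no longer any in-world source and no one can hear it — it has become underscore → non-diegetic.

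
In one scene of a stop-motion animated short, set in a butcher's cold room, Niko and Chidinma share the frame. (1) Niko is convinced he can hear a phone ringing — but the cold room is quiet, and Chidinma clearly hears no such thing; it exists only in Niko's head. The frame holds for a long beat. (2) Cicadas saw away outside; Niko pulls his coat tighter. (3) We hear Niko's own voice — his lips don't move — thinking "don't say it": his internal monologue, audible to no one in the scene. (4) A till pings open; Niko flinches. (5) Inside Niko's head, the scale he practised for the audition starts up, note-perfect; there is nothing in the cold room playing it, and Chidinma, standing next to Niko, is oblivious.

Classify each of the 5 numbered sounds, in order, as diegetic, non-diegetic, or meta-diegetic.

(1) the sound is imagined by Niko; nothing in the story world is producing it and Chidinma can't hear it → meta-diegetic.
Sound (2): it's the actual ambient sound of the location, so diegetic.
Sound (3): internal monologue — inside Niko's mind, not spoken into the scene, so meta-diegetic.
(4) is diegetic: a till is a real object/event in the scene's world.
Sound (5): it lives in Niko's subjectivity, not in the cold room, so meta-diegetic.

meta-diegetic, diegetic, meta-diegetic, diegetic, meta-diegetic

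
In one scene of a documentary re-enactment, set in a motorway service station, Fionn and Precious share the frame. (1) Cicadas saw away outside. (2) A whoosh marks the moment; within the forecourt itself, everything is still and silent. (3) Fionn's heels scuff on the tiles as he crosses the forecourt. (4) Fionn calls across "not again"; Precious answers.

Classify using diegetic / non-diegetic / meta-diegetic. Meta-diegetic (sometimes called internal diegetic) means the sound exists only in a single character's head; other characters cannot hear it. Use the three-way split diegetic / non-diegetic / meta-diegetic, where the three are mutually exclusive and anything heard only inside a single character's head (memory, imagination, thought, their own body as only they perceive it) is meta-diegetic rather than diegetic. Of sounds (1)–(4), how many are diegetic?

Sound (1): it's the actual ambient sound of the location, so diegetic.
(2) it's a sound-design accent with no in-world source; no one in the scene can hear it → non-diegetic.
Sound (3): a character's body making contact with the set — an in-world sound, so diegetic.
(4) is diegetic: spoken by a character present in the story world.
So 3 of the 4 are diegetic: (1), (3), (4).

3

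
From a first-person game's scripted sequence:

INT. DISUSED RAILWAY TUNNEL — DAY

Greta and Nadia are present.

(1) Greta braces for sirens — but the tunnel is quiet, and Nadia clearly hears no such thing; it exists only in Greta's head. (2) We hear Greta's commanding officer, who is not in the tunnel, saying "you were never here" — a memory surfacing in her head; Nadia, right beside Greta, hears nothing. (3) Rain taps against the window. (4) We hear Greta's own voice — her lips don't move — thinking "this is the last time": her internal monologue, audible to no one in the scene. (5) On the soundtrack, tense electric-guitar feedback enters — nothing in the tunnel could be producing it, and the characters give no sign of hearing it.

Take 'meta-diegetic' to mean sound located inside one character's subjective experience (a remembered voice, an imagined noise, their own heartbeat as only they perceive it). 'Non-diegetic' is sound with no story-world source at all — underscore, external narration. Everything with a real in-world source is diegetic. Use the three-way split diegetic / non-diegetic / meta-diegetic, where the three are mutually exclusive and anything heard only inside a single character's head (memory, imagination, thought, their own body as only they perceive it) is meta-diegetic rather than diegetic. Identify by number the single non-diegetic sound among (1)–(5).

5

(1) the sound is imagined by Greta; nothing in the story world is producing it and Nadia can't hear it → meta-diegetic.
Sound (2): it's Greta's recollection rendered as sound; the other character can't hear it, so meta-diegetic.
(3) rain is part of the location's real environment → diegetic.
(4) it's Greta's unspoken thought, heard only by the audience via her subjectivity → meta-diegetic.
(5) it has no source in the story world and no character can hear it — it's underscore → non-diegetic.
Only (5) is non-diegetic.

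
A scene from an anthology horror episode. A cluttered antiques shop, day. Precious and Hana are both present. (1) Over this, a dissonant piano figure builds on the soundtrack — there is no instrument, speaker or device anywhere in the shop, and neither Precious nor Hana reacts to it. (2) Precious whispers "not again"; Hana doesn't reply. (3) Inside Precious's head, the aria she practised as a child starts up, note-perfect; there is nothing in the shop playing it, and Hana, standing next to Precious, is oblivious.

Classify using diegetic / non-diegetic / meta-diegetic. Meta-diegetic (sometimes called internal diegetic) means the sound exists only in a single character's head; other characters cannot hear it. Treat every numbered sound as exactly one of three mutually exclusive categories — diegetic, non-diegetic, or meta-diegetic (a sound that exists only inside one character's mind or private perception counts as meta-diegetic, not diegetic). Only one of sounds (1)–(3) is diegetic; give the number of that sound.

2

(1) it has no source in the story world and no character can hear it — it's underscore → non-diegetic.
Sound (2): on-screen dialogue — Precious speaks and Hana is there to hear, so diegetic.
(3) the music is a memory playing inside Precious's mind alone; no real-world source, Hana can't hear it → meta-diegetic.
Only (2) is diegetic.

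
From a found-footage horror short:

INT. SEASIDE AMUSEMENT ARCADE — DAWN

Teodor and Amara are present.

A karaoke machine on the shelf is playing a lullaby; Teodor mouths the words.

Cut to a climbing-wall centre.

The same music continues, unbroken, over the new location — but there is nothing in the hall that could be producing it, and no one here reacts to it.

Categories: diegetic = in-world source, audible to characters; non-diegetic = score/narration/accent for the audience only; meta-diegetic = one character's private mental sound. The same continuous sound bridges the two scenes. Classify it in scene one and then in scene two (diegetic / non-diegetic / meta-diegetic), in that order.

diegetic, non-diegetic

Scene one: a karaoke machine is an on-screen source and Teodor reacts to it → diegetic.
Scene two: there is no source in the hall and no one hears it — it's now underscore → non-diegetic.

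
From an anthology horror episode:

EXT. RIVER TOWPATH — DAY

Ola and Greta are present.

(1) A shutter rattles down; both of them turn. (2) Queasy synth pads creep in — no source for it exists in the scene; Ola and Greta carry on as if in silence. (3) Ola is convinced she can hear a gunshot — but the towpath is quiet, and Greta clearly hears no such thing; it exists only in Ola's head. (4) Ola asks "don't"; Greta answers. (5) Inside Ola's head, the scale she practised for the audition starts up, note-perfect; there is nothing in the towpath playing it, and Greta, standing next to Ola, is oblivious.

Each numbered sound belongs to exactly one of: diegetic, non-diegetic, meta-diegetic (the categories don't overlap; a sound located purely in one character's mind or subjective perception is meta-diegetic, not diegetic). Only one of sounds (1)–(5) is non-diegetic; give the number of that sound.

2

Sound (1): the sound comes from a shutter physically present in the location, so diegetic.
(2) is non-diegetic: nothing in the towpath produces it and the characters don't hear it — pure soundtrack.
(3) is meta-diegetic: subjective to Ola: the towpath is silent and Greta hears nothing.
(4) is diegetic: Ola is a character speaking aloud in the scene.
(5) the music is a memory playing inside Ola's mind alone; no real-world source, Greta can't hear it → meta-diegetic.
Only (2) is non-diegetic.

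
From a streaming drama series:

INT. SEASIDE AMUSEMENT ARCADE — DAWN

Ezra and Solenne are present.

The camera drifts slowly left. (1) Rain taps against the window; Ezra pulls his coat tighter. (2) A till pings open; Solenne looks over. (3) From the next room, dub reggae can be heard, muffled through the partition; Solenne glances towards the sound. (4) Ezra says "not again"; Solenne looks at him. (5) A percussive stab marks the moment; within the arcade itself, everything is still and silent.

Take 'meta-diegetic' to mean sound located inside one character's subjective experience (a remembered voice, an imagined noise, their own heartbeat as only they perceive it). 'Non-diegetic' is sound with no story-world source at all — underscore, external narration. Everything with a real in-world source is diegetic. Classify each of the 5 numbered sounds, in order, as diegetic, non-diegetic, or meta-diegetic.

(1) ambient/room sound belonging to the story's physical space → diegetic.
Sound (2): the sound comes from a till physically present in the location, so diegetic.
(3) is diegetic: off-screen diegetic: the source is out of frame but still in the story's space.
(4) spoken by a character present in the story world → diegetic.
(5) is non-diegetic: an editorial stinger — it belongs to the cut, not the story world.

diegetic, diegetic, diegetic, diegetic, non-diegetic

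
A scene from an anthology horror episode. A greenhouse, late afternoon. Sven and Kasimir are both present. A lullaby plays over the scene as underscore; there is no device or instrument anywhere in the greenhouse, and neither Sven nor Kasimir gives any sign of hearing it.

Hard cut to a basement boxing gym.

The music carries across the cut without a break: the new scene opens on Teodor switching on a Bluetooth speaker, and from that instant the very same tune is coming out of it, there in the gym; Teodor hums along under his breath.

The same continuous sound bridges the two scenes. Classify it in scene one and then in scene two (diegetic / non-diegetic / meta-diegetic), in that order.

Scene one: there's no in-world source anywhere and no character hears it — underscore for the audience only → non-diegetic.
Scene two: once Teodor turns on a Bluetooth speaker, the music has a real source in the story world and Teodor reacts to it → diegetic.

non-diegetic, diegetic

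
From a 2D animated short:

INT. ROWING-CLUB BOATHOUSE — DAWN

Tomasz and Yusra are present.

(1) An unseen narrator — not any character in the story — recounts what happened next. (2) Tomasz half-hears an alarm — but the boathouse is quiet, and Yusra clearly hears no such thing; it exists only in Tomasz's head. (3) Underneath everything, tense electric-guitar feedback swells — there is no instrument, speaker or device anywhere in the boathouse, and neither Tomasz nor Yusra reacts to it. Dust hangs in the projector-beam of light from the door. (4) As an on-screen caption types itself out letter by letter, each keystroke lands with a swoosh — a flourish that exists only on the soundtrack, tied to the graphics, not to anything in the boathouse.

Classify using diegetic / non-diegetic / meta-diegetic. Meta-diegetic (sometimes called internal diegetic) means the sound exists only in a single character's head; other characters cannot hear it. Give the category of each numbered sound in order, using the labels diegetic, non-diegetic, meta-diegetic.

non-diegetic, meta-diegetic, non-diegetic, non-diegetic

(1) commentary laid over the scene from outside the fiction → non-diegetic.
(2) subjective to Tomasz: the boathouse is silent and Yusra hears nothing → meta-diegetic.
(3) is non-diegetic: it has no source in the story world and no character can hear it — it's underscore.
(4) the caption isn't part of the story world, so neither is the sound tied to it → non-diegetic.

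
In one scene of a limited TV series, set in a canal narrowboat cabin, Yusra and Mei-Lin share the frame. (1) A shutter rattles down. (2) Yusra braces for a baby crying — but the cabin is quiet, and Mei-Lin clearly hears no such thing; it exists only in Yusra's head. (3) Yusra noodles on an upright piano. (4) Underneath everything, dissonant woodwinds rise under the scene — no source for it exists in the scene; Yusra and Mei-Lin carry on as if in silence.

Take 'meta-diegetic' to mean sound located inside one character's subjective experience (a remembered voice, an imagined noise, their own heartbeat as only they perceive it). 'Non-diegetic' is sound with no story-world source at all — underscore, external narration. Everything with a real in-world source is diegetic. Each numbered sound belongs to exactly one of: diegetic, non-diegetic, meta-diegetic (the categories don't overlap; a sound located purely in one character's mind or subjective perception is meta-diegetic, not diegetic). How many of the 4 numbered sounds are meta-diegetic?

(1) is diegetic: an in-world source (a shutter); characters could hear it.
Sound (2): the sound is imagined by Yusra; nothing in the story world is producing it and Mei-Lin can't hear it, so meta-diegetic.
Sound (3): the instrument and the performer are both in the scene, so diegetic.
(4) is non-diegetic: nothing in the cabin produces it and the characters don't hear it — pure soundtrack.
Meta-diegetic: (2) — that's 1.

1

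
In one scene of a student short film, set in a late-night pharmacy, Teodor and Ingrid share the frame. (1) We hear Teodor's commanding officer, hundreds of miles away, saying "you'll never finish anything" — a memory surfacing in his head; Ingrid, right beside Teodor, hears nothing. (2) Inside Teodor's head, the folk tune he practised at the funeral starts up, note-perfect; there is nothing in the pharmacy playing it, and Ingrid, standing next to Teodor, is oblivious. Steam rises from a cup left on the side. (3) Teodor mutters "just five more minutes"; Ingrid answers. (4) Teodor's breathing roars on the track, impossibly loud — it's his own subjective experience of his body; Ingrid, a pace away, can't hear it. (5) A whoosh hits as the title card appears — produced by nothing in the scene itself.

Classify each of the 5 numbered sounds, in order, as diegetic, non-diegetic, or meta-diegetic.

meta-diegetic, meta-diegetic, diegetic, meta-diegetic, non-diegetic

(1) a remembered line, private to Teodor — not present in the room, not audible to Ingrid → meta-diegetic.
(2) is meta-diegetic: it lives in Teodor's subjectivity, not in the pharmacy.
Sound (3): spoken by a character present in the story world, so diegetic.
Sound (4): a subjective body sound — Teodor's private perception, inaudible to Ingrid, so meta-diegetic.
(5) is non-diegetic: nothing in the scene produces it; it's an accent added for the audience.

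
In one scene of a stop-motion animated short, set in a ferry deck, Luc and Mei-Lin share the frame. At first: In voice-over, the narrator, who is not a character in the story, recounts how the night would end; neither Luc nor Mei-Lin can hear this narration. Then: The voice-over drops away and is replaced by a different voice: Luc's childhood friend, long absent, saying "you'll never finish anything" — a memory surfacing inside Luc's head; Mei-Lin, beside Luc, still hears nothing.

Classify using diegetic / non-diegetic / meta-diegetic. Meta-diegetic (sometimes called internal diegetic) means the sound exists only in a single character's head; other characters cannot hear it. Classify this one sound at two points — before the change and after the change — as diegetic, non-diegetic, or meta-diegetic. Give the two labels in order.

non-diegetic, meta-diegetic

Before the change: the external narrator addresses only the audience — outside the story world → non-diegetic.
After the change: the replacement voice is a memory inside Luc's mind specifically → meta-diegetic.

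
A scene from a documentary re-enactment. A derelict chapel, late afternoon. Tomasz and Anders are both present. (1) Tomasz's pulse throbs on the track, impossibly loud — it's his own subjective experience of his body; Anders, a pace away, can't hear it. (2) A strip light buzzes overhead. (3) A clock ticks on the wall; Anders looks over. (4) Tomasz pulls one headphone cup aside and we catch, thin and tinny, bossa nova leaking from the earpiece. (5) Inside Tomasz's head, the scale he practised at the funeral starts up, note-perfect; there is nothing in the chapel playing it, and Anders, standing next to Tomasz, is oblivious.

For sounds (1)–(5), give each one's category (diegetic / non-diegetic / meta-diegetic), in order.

meta-diegetic, diegetic, diegetic, diegetic, meta-diegetic

Sound (1): point-of-audition from inside Tomasz's body; not a sound in the room, so meta-diegetic.
(2) is diegetic: ambient/room sound belonging to the story's physical space.
(3) is diegetic: the sound comes from a clock physically present in the location.
(4) the headphones are an on-screen source → diegetic.
(5) is meta-diegetic: the music is a memory playing inside Tomasz's mind alone; no real-world source, Anders can't hear it.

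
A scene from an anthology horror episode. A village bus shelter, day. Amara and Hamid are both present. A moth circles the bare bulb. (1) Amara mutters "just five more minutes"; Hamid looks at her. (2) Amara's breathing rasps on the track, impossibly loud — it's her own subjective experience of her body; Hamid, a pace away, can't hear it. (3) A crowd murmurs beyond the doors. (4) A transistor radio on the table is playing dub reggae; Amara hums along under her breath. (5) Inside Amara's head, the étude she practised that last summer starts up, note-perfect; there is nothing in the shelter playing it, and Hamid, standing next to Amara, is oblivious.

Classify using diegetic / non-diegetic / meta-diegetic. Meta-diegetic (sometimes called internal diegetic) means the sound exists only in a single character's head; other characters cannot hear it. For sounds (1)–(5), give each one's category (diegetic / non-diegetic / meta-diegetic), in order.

Sound (1): Amara is a character speaking aloud in the scene, so diegetic.
(2) is meta-diegetic: a subjective body sound — Amara's private perception, inaudible to Hamid.
(3) ambient/room sound belonging to the story's physical space → diegetic.
(4) the music comes from an on-screen device that Amara responds to → diegetic.
Sound (5): it lives in Amara's subjectivity, not in the shelter, so meta-diegetic.

diegetic, meta-diegetic, diegetic, diegetic, meta-diegetic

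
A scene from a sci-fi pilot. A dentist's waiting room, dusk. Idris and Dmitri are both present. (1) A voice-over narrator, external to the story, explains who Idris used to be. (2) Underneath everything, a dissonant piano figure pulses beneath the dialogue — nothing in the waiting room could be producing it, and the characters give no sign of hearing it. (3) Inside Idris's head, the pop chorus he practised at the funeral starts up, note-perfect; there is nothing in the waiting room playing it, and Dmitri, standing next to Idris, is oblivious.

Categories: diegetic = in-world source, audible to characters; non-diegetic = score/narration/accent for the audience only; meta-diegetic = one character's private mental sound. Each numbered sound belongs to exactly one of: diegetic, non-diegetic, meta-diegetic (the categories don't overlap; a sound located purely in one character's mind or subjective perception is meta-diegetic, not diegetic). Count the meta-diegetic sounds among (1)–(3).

(1) is non-diegetic: the narrator exists outside the story world, addressing only the audience.
(2) is non-diegetic: it has no source in the story world and no character can hear it — it's underscore.
Sound (3): remembered music, private to Idris — Dmitri is oblivious because it isn't in the room, so meta-diegetic.
So 1 of the 3 is meta-diegetic: (3).

1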